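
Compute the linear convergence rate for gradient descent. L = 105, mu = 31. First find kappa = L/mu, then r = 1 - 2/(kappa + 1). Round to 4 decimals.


Step 1: Compute the condition number.
kappa = L/mu = 105/31 = 3.3871
Step 2: Compute the convergence rate.
r = 1 - 2/(kappa + 1) = 1 - 2*mu/(L + mu) = (L - mu)/(L + mu) = 74/136 = 0.5441


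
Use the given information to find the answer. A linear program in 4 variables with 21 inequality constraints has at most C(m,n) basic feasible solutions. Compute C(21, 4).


Each vertex corresponds to some choice of n active constraints out of m, so the number of vertices is at most C(m, n) = m! / (n!(m-n)!).
m = 21, n = 4
Numerator: 21 * 20 * 19 * 18
Denominator: 4! = 24
C(21, 4) = 5985


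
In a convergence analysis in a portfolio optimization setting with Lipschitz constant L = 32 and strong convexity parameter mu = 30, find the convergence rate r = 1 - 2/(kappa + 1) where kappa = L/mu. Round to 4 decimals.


Step 1: Compute the condition number.
kappa = L/mu = 32/30 = 1.0667
Step 2: Compute the convergence rate.
r = 1 - 2/(kappa + 1) = 1 - 2*mu/(L + mu) = (L - mu)/(L + mu) = 2/62 = 0.0323


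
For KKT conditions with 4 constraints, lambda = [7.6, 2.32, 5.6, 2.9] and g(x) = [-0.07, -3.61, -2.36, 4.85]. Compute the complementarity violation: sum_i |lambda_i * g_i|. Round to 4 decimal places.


KKT complementary slackness check:
lambda_1 * g_1 = 7.6 * -0.07 = -0.532
lambda_2 * g_2 = 2.32 * -3.61 = -8.3752
lambda_3 * g_3 = 5.6 * -2.36 = -13.216
lambda_4 * g_4 = 2.9 * 4.85 = 14.065
Total violation = 0.532 + 8.3752 + 13.216 + 14.065 = 36.1882


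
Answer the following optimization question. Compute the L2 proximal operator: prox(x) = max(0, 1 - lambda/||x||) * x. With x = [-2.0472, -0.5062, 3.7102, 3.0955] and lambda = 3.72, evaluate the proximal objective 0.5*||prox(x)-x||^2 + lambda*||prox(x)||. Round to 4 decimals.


Step 1: Compute ||x||.
||x|| = 5.2721
Step 2: Compute scaling factor.
scale = max(0, 1 - 3.72/5.2721) = 0.2944
Step 3: prox(x) = [-0.6027, -0.149, 1.0923, 0.9113]
||prox(x)|| = 1.5521
Step 4: Proximal objective.
0.5*||prox-x||^2 = 6.9192
lambda*||prox|| = 5.7738
Total = 12.693


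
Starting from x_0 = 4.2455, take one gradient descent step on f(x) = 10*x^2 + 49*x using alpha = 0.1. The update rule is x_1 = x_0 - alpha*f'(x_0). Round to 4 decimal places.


We compute the gradient at x_0 and apply the update.
f'(x) = 20*x + 49
f'(4.2455) = 20*4.2455 + 49 = 133.91
x_1 = 4.2455 - 0.1*133.91 = -9.1455


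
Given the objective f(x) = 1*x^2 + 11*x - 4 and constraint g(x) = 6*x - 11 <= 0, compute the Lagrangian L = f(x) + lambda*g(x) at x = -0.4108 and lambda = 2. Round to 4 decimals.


Step 1: Evaluate f(x).
f(-0.4108) = 1*(-0.4108)^2 + 11*(-0.4108) - 4 = -8.35
Step 2: Evaluate g(x).
g(-0.4108) = 6*-0.4108 - 11 = -13.4648
Step 3: Compute Lagrangian.
L = -8.35 + 2*-13.4648 = -35.2796


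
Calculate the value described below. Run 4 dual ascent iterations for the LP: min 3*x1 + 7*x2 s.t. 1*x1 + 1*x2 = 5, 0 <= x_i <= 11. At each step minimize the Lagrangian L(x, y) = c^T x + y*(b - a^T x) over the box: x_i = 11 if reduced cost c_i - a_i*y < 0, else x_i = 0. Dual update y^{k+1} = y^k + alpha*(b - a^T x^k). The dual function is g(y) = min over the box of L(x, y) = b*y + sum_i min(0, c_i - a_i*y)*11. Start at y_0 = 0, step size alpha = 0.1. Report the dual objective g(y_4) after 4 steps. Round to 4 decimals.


Dual ascent for LP: min 3*x1 + 7*x2, 1*x1 + 1*x2 = 5, 0 <= x_i <= 11
Step 1: y^k = 0.0, reduced costs: (3.0, 7.0)
  x^k = (0.0, 0.0), subgradient = b - a^T x = 5.0
  y^{k+1} = 0.0 + 0.1*5.0 = 0.5
Step 2: y^k = 0.5, reduced costs: (2.5, 6.5)
  x^k = (0.0, 0.0), subgradient = b - a^T x = 5.0
  y^{k+1} = 0.5 + 0.1*5.0 = 1.0
Step 3: y^k = 1.0, reduced costs: (2.0, 6.0)
  x^k = (0.0, 0.0), subgradient = b - a^T x = 5.0
  y^{k+1} = 1.0 + 0.1*5.0 = 1.5
Step 4: y^k = 1.5, reduced costs: (1.5, 5.5)
  x^k = (0.0, 0.0), subgradient = b - a^T x = 5.0
  y^{k+1} = 1.5 + 0.1*5.0 = 2.0
Dual objective at y_4 = 2.0: reduced costs (1.0, 5.0), box minimizer x = (0.0, 0.0)
g(y_4) = b*y + (c1 - a1*y)*x1 + (c2 - a2*y)*x2 = 5*2.0 + 1.0*0.0 + 5.0*0.0 = 10.0 + 0.0 + 0.0 = 10.0


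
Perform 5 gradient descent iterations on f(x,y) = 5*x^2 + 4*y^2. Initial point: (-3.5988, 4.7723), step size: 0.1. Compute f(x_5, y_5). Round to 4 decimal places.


Gradient descent on f(x,y) = 5*x^2 + 4*y^2.
Starting point: (-3.5988, 4.7723), alpha = 0.1
Step 1: grad_x = 2*5*-3.5988 = -35.988, grad_y = 2*4*4.7723 = 38.1784
  x_1 = -3.5988 - 0.1*-35.988 = 0.0
  y_1 = 4.7723 - 0.1*38.1784 = 0.9545
Step 2: grad_x = 2*5*0.0 = 0.0, grad_y = 2*4*0.9545 = 7.6357
  x_2 = 0.0 - 0.1*0.0 = 0.0
  y_2 = 0.9545 - 0.1*7.6357 = 0.1909
Step 3: grad_x = 2*5*0.0 = 0.0, grad_y = 2*4*0.1909 = 1.5271
  x_3 = 0.0 - 0.1*0.0 = 0.0
  y_3 = 0.1909 - 0.1*1.5271 = 0.0382
Step 4: grad_x = 2*5*0.0 = 0.0, grad_y = 2*4*0.0382 = 0.3054
  x_4 = 0.0 - 0.1*0.0 = 0.0
  y_4 = 0.0382 - 0.1*0.3054 = 0.0076
Step 5: grad_x = 2*5*0.0 = 0.0, grad_y = 2*4*0.0076 = 0.0611
  x_5 = 0.0 - 0.1*0.0 = 0.0
  y_5 = 0.0076 - 0.1*0.0611 = 0.0015
f(0.0, 0.0015) = 5*0.0^2 + 4*0.0015^2 = 0.0


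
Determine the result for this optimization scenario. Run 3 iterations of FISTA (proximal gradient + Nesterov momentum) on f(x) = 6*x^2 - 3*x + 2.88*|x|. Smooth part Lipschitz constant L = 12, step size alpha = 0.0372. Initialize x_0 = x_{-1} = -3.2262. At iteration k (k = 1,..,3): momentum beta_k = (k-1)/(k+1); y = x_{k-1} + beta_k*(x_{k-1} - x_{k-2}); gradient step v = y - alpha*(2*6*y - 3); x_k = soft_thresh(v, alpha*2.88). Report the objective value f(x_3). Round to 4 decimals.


FISTA on f(x) = 6*x^2 - 3*x + 2.88*|x|
L = 12, alpha = 0.0372
Iteration 1: beta = 0.0, y = -3.2262 + 0.0*(-3.2262 + 3.2262) = -3.2262
  grad(y) = -41.7144, v = y - alpha*grad = -1.6744
  prox(v) = soft_thresh(-1.6744, 0.1071) = -1.5673
Iteration 2: beta = 0.3333, y = -1.5673 + 0.3333*(-1.5673 + 3.2262) = -1.0143
  grad(y) = -15.1718, v = y - alpha*grad = -0.4499
  prox(v) = soft_thresh(-0.4499, 0.1071) = -0.3428
Iteration 3: beta = 0.5, y = -0.3428 + 0.5*(-0.3428 + 1.5673) = 0.2695
  grad(y) = 0.2335, v = y - alpha*grad = 0.2608
  prox(v) = soft_thresh(0.2608, 0.1071) = 0.1536
f(x_3) = 6*0.1536^2 - 3*0.1536 + 2.88*|0.1536| = 0.1232


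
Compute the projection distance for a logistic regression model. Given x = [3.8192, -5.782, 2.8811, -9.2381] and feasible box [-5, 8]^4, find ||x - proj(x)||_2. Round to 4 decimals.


Project each component onto [-5, 8].
clip(3.8192) = 3.8192, clip(-5.782) = -5.0, clip(2.8811) = 2.8811, clip(-9.2381) = -5.0
Projection = [3.8192, -5.0, 2.8811, -5.0]
Squared diffs: [0.0, 0.6115, 0.0, 17.9615]
Distance = sqrt(18.573) = 4.3096


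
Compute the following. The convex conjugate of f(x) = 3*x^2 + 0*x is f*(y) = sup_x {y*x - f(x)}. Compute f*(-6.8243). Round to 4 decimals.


f*(y) = sup_x {y*x - a*x^2 - b*x} = sup_x {(y-b)*x - a*x^2}
FOC: (y - b) - 2a*x = 0 => x* = (y - b)/(2a)
x* = (-6.8243 - 0)/(2*3) = -1.1374
f*(-6.8243) = (y-b)^2/(4a) = (-6.8243 - 0)^2/(4*3)
= 46.5711/12 = 3.8809


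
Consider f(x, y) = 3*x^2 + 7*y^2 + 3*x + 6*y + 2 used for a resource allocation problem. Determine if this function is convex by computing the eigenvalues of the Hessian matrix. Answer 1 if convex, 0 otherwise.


The Hessian of f(x,y) = 3*x^2 + 7*y^2 + 3*x + 6*y + 2 is:
H = [[6, 0], [0, 14]]
Trace = 6 + 14 = 20
Determinant = 6*14 - (0)^2 = 84
Discriminant = (20)^2 - 4*84 = 64.0
Eigenvalues: lambda_1 = 6.0, lambda_2 = 14.0
The function is convex.

1


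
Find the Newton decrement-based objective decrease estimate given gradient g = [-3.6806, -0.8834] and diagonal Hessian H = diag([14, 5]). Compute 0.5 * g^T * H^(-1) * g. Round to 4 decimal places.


Step 1: H is diagonal, so H^(-1) * g = [-0.2629, -0.1767].
Step 2: g^T H^(-1) g = sum_i g_i^2 / H_ii
  = (-3.6806)^2/14 + (-0.8834)^2/5
  = 0.9676 + 0.1561 = 1.1237
Step 3: Objective decrease = 0.5 * g^T H^(-1) g = 0.5619


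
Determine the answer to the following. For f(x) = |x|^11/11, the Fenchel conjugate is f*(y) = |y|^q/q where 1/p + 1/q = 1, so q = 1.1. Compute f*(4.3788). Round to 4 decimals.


The conjugate exponent q satisfies 1/p + 1/q = 1.
p = 11, so q = 11/(11 - 1) = 1.1
|y|^q = 4.3788^1.1 = 5.0756
f*(4.3788) = 5.0756 / 1.1 = 4.6142


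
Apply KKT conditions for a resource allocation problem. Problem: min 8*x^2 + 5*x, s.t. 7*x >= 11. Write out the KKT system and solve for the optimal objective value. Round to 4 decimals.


Step 1: Try lambda = 0 (constraint inactive).
x_unc = -5/(2*8) = -0.3125
Check: 7*-0.3125 = -2.1875 < 11 -- violated!
Step 2: Constraint must be active: 7*x = 11
x* = 11/7 = 1.5714 (rounded; the exact value 11/7 is used below)
lambda = (2*8*(11/7) + 5)/7 = 4.3061
Step 3: Compute optimal value.
f(x*) = 8*(11/7)^2 + 5*(11/7) = 27.6122


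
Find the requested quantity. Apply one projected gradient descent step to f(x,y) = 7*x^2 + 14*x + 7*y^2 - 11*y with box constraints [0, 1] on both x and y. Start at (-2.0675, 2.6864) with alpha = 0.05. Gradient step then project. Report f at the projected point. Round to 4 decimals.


Step 1: Compute gradient at (-2.0675, 2.6864).
grad_x = 2*7*-2.0675 + 14 = -14.945
grad_y = 2*7*2.6864 - 11 = 26.6096
Step 2: Gradient step.
x_raw = -2.0675 - 0.05*-14.945 = -1.3203
y_raw = 2.6864 - 0.05*26.6096 = 1.3559
Step 3: Project onto [0, 1].
x_proj = clip(-1.3203) = 0.0
y_proj = clip(1.3559) = 1.0
Step 4: Evaluate f.
f(0.0, 1.0) = -4.0


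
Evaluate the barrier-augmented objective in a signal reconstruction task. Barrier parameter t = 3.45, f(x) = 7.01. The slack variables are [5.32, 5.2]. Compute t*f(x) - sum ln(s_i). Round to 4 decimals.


Step 1: Compute log-barrier.
ln values: [1.6715, 1.6487]
phi = -(1.6715 + 1.6487) = -3.3201
Step 2: Compute augmented objective.
t*f(x) = 3.45*7.01 = 24.1845
Total = 24.1845 - 3.3201 = 20.8644


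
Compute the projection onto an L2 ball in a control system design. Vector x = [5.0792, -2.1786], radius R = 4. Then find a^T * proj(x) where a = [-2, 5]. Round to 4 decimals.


Step 1: Compute ||x|| (intermediates to 6 decimals).
||x|| = sqrt(5.0792^2 + (-2.1786)^2) = 5.526714
Step 2: Project.
Since ||x|| > R, scale = R/||x|| = 4/5.526714 = 0.723757, proj(x) = scale * x
proj(x) = [3.676107, -1.576777]
Step 3: Dot product.
a^T * proj(x) = -2*3.676107 + 5*(-1.576777) = -15.2361


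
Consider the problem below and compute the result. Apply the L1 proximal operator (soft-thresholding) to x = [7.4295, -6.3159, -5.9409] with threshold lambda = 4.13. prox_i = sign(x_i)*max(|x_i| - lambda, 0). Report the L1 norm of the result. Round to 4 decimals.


Soft-thresholding with lambda = 4.13:
prox(7.4295) = sign(7.4295)*max(|7.4295| - 4.13, 0) = 3.2995
prox(-6.3159) = sign(-6.3159)*max(|-6.3159| - 4.13, 0) = -2.1859
prox(-5.9409) = sign(-5.9409)*max(|-5.9409| - 4.13, 0) = -1.8109
prox(x) = [3.2995, -2.1859, -1.8109]
||prox(x)||_1 = 3.2995 + 2.1859 + 1.8109 = 7.2963


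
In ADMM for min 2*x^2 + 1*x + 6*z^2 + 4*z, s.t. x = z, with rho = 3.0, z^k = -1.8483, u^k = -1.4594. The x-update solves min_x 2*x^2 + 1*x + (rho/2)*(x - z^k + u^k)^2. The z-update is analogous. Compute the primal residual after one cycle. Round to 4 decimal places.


ADMM iteration with rho = 3.0, z^k = -1.8483, u^k = -1.4594
Step 1: x-update.
Minimize 2*x^2 + 1*x + (3.0/2)*(x + 1.8483 - 1.4594)^2
FOC: (2*2 + 3.0)*x = -1 + 3.0*(-1.8483 + 1.4594)
x^{k+1} = -0.3095
Step 2: z-update.
Minimize 6*z^2 + 4*z + (3.0/2)*(-0.3095 - z - 1.4594)^2
FOC: (2*6 + 3.0)*z = -4 + 3.0*(-0.3095 - 1.4594)
z^{k+1} = -0.6205
Step 3: u-update.
u^{k+1} = -1.4594 - 0.3095 + 0.6205 = -1.1485
Step 4: Primal residual = |-0.3095 + 0.6205| = 0.3109


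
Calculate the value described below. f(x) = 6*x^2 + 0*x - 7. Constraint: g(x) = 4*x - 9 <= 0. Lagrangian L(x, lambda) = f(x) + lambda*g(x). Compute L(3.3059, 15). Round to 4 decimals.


Step 1: Evaluate f(x).
f(3.3059) = 6*3.3059^2 + 0*3.3059 - 7 = 58.5738
Step 2: Evaluate g(x).
g(3.3059) = 4*3.3059 - 9 = 4.2236
Step 3: Compute Lagrangian.
L = 58.5738 + 15*4.2236 = 121.9278


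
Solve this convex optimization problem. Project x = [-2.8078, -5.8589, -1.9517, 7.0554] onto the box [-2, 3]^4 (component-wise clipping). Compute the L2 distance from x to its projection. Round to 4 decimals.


Project each component onto [-2, 3].
clip(-2.8078) = -2.0, clip(-5.8589) = -2.0, clip(-1.9517) = -1.9517, clip(7.0554) = 3.0
Projection = [-2.0, -2.0, -1.9517, 3.0]
Squared diffs: [0.6525, 14.8911, 0.0, 16.4463]
Distance = sqrt(31.9899) = 5.656


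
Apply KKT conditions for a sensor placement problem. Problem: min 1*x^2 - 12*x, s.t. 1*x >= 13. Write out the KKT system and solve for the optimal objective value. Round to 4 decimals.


Step 1: Try lambda = 0 (constraint inactive).
x_unc = 12/(2*1) = 6.0
Check: 1*6.0 = 6.0 < 13 -- violated!
Step 2: Constraint must be active: 1*x = 13
x* = 13/1 = 13.0
lambda = (2*1*13.0 - 12)/1 = 14.0
Step 3: Compute optimal value.
f(x*) = 1*13.0^2 - 12*13.0 = 13.0


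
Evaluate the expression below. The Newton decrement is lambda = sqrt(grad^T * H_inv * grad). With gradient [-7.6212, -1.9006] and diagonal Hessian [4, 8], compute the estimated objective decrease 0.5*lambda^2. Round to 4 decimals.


Step 1: H is diagonal, so H^(-1) * g = [-1.9053, -0.2376].
Step 2: g^T H^(-1) g = sum_i g_i^2 / H_ii
  = (-7.6212)^2/4 + (-1.9006)^2/8
  = 14.5207 + 0.4515 = 14.9722
Step 3: Objective decrease = 0.5 * g^T H^(-1) g = 7.4861


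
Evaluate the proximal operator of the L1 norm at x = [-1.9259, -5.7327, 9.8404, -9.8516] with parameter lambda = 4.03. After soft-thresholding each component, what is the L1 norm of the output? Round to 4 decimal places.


Soft-thresholding with lambda = 4.03:
prox(-1.9259) = sign(-1.9259)*max(|-1.9259| - 4.03, 0) = 0.0
prox(-5.7327) = sign(-5.7327)*max(|-5.7327| - 4.03, 0) = -1.7027
prox(9.8404) = sign(9.8404)*max(|9.8404| - 4.03, 0) = 5.8104
prox(-9.8516) = sign(-9.8516)*max(|-9.8516| - 4.03, 0) = -5.8216
prox(x) = [0.0, -1.7027, 5.8104, -5.8216]
||prox(x)||_1 = 0.0 + 1.7027 + 5.8104 + 5.8216 = 13.3347


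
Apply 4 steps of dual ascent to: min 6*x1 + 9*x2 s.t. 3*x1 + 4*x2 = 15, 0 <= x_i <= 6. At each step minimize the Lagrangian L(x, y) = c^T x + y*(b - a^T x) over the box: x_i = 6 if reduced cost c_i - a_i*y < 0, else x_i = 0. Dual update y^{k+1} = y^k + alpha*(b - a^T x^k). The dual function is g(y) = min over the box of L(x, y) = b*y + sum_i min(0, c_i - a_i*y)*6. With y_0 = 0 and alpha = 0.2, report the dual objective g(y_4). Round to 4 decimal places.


Dual ascent for LP: min 6*x1 + 9*x2, 3*x1 + 4*x2 = 15, 0 <= x_i <= 6
Step 1: y^k = 0.0, reduced costs: (6.0, 9.0)
  x^k = (0.0, 0.0), subgradient = b - a^T x = 15.0
  y^{k+1} = 0.0 + 0.2*15.0 = 3.0
Step 2: y^k = 3.0, reduced costs: (-3.0, -3.0)
  x^k = (6.0, 6.0), subgradient = b - a^T x = -27.0
  y^{k+1} = 3.0 + 0.2*-27.0 = -2.4
Step 3: y^k = -2.4, reduced costs: (13.2, 18.6)
  x^k = (0.0, 0.0), subgradient = b - a^T x = 15.0
  y^{k+1} = -2.4 + 0.2*15.0 = 0.6
Step 4: y^k = 0.6, reduced costs: (4.2, 6.6)
  x^k = (0.0, 0.0), subgradient = b - a^T x = 15.0
  y^{k+1} = 0.6 + 0.2*15.0 = 3.6
Dual objective at y_4 = 3.6: reduced costs (-4.8, -5.4), box minimizer x = (6.0, 6.0)
g(y_4) = b*y + (c1 - a1*y)*x1 + (c2 - a2*y)*x2 = 15*3.6 + (-4.8)*6.0 + (-5.4)*6.0 = 54.0 - 28.8 - 32.4 = -7.2


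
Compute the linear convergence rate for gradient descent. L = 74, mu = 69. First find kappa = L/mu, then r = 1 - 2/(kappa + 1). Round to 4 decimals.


Step 1: Compute the condition number.
kappa = L/mu = 74/69 = 1.0725
Step 2: Compute the convergence rate.
r = 1 - 2/(kappa + 1) = 1 - 2*mu/(L + mu) = (L - mu)/(L + mu) = 5/143 = 0.035


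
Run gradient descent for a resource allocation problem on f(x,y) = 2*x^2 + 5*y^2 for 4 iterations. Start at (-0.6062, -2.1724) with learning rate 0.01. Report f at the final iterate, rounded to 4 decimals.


Gradient descent on f(x,y) = 2*x^2 + 5*y^2.
Starting point: (-0.6062, -2.1724), alpha = 0.01
Step 1: grad_x = 2*2*-0.6062 = -2.4248, grad_y = 2*5*-2.1724 = -21.724
  x_1 = -0.6062 - 0.01*-2.4248 = -0.582
  y_1 = -2.1724 - 0.01*-21.724 = -1.9552
Step 2: grad_x = 2*2*-0.582 = -2.3278, grad_y = 2*5*-1.9552 = -19.5516
  x_2 = -0.582 - 0.01*-2.3278 = -0.5587
  y_2 = -1.9552 - 0.01*-19.5516 = -1.7596
Step 3: grad_x = 2*2*-0.5587 = -2.2347, grad_y = 2*5*-1.7596 = -17.5964
  x_3 = -0.5587 - 0.01*-2.2347 = -0.5363
  y_3 = -1.7596 - 0.01*-17.5964 = -1.5837
Step 4: grad_x = 2*2*-0.5363 = -2.1453, grad_y = 2*5*-1.5837 = -15.8368
  x_4 = -0.5363 - 0.01*-2.1453 = -0.5149
  y_4 = -1.5837 - 0.01*-15.8368 = -1.4253
f(-0.5149, -1.4253) = 2*(-0.5149)^2 + 5*(-1.4253)^2 = 10.6878


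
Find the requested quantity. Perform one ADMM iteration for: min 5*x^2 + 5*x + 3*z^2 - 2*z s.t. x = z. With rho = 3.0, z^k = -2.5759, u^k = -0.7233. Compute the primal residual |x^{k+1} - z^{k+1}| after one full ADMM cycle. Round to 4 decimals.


ADMM iteration with rho = 3.0, z^k = -2.5759, u^k = -0.7233
Step 1: x-update.
Minimize 5*x^2 + 5*x + (3.0/2)*(x + 2.5759 - 0.7233)^2
FOC: (2*5 + 3.0)*x = -5 + 3.0*(-2.5759 + 0.7233)
x^{k+1} = -0.8121
Step 2: z-update.
Minimize 3*z^2 - 2*z + (3.0/2)*(-0.8121 - z - 0.7233)^2
FOC: (2*3 + 3.0)*z = 2 + 3.0*(-0.8121 - 0.7233)
z^{k+1} = -0.2896
Step 3: u-update.
u^{k+1} = -0.7233 - 0.8121 + 0.2896 = -1.2458
Step 4: Primal residual = |-0.8121 + 0.2896| = 0.5225


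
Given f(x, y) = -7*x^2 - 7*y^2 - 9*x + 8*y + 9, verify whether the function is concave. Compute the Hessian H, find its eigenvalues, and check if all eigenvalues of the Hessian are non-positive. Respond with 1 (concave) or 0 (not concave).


The Hessian of f(x,y) = -7*x^2 - 7*y^2 - 9*x + 8*y + 9 is:
H = [[-14, 0], [0, -14]]
Trace = -14 - 14 = -28
Determinant = -14*-14 - (0)^2 = 196
Discriminant = (-28)^2 - 4*196 = 0.0
Eigenvalues: lambda_1 = -14.0, lambda_2 = -14.0
The function is concave.

1


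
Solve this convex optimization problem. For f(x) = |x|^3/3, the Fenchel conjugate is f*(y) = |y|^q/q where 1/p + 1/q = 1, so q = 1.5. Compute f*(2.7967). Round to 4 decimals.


The conjugate exponent q satisfies 1/p + 1/q = 1.
p = 3, so q = 3/(3 - 1) = 1.5
|y|^q = 2.7967^1.5 = 4.677
f*(2.7967) = 4.677 / 1.5 = 3.118


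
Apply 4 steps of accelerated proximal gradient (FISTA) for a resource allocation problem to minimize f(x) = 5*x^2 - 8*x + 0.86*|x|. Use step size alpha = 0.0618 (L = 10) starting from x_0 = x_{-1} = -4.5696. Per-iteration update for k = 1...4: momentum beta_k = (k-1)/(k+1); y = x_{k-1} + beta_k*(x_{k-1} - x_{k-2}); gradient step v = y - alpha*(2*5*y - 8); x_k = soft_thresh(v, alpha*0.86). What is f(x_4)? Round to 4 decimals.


FISTA on f(x) = 5*x^2 - 8*x + 0.86*|x|
L = 10, alpha = 0.0618
Iteration 1: beta = 0.0, y = -4.5696 + 0.0*(-4.5696 + 4.5696) = -4.5696
  grad(y) = -53.696, v = y - alpha*grad = -1.2512
  prox(v) = soft_thresh(-1.2512, 0.0531) = -1.198
Iteration 2: beta = 0.3333, y = -1.198 + 0.3333*(-1.198 + 4.5696) = -0.0742
  grad(y) = -8.7419, v = y - alpha*grad = 0.4661
  prox(v) = soft_thresh(0.4661, 0.0531) = 0.4129
Iteration 3: beta = 0.5, y = 0.4129 + 0.5*(0.4129 + 1.198) = 1.2184
  grad(y) = 4.1839, v = y - alpha*grad = 0.9598
  prox(v) = soft_thresh(0.9598, 0.0531) = 0.9067
Iteration 4: beta = 0.6, y = 0.9067 + 0.6*(0.9067 - 0.4129) = 1.2029
  grad(y) = 4.0293, v = y - alpha*grad = 0.9539
  prox(v) = soft_thresh(0.9539, 0.0531) = 0.9008
f(x_4) = 5*0.9008^2 - 8*0.9008 + 0.86*|0.9008| = -2.3746


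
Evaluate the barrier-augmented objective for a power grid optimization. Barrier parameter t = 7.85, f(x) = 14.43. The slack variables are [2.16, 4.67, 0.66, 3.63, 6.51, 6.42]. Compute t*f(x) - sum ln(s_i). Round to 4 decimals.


Step 1: Compute log-barrier.
ln values: [0.7701, 1.5412, -0.4155, 1.2892, 1.8733, 1.8594]
phi = -(0.7701 + 1.5412 - 0.4155 + 1.2892 + 1.8733 + 1.8594) = -6.9177
Step 2: Compute augmented objective.
t*f(x) = 7.85*14.43 = 113.2755
Total = 113.2755 - 6.9177 = 106.3578


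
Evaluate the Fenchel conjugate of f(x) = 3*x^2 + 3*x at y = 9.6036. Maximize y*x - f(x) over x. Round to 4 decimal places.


f*(y) = sup_x {y*x - a*x^2 - b*x} = sup_x {(y-b)*x - a*x^2}
FOC: (y - b) - 2a*x = 0 => x* = (y - b)/(2a)
x* = (9.6036 - 3)/(2*3) = 1.1006
f*(9.6036) = (y-b)^2/(4a) = (9.6036 - 3)^2/(4*3)
= 43.6075/12 = 3.634


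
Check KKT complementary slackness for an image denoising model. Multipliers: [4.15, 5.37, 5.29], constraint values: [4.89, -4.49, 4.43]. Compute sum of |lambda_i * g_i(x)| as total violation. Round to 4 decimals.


KKT complementary slackness check:
lambda_1 * g_1 = 4.15 * 4.89 = 20.2935
lambda_2 * g_2 = 5.37 * -4.49 = -24.1113
lambda_3 * g_3 = 5.29 * 4.43 = 23.4347
Total violation = 20.2935 + 24.1113 + 23.4347 = 67.8395


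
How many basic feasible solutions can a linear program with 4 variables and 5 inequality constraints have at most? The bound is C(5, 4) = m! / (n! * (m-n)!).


Each vertex corresponds to some choice of n active constraints out of m, so the number of vertices is at most C(m, n) = m! / (n!(m-n)!).
m = 5, n = 4
Numerator: 5 * 4 * 3 * 2
Denominator: 4! = 24
C(5, 4) = 5


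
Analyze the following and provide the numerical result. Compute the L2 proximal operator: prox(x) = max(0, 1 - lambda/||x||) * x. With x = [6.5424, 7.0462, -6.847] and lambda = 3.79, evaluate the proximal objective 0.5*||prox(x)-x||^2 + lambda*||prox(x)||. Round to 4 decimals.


Step 1: Compute ||x||.
||x|| = 11.804
Step 2: Compute scaling factor.
scale = max(0, 1 - 3.79/11.804) = 0.6789
Step 3: prox(x) = [4.4418, 4.7838, -4.6486]
||prox(x)|| = 8.014
Step 4: Proximal objective.
0.5*||prox-x||^2 = 7.1821
lambda*||prox|| = 30.3731
Total = 37.5549


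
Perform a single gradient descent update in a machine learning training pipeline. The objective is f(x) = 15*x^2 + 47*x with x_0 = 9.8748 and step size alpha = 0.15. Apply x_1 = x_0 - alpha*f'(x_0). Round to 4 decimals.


We compute the gradient at x_0 and apply the update.
f'(x) = 30*x + 47
f'(9.8748) = 30*9.8748 + 47 = 343.244
x_1 = 9.8748 - 0.15*343.244 = -41.6118


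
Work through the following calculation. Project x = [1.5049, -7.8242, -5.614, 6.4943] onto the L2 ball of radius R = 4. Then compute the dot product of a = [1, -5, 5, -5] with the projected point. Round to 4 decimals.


Step 1: Compute ||x|| (intermediates to 6 decimals).
||x|| = sqrt(1.5049^2 + (-7.8242)^2 + (-5.614)^2 + 6.4943^2) = 11.712206
Step 2: Project.
Since ||x|| > R, scale = R/||x|| = 4/11.712206 = 0.341524, proj(x) = scale * x
proj(x) = [0.513959, -2.672152, -1.917316, 2.217959]
Step 3: Dot product.
a^T * proj(x) = 1*0.513959 - 5*(-2.672152) + 5*(-1.917316) - 5*2.217959 = -6.8017


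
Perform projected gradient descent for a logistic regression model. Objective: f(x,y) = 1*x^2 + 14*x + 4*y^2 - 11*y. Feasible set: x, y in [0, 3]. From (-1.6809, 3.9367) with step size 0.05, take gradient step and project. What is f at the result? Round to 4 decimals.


Step 1: Compute gradient at (-1.6809, 3.9367).
grad_x = 2*1*-1.6809 + 14 = 10.6382
grad_y = 2*4*3.9367 - 11 = 20.4936
Step 2: Gradient step.
x_raw = -1.6809 - 0.05*10.6382 = -2.2128
y_raw = 3.9367 - 0.05*20.4936 = 2.912
Step 3: Project onto [0, 3].
x_proj = clip(-2.2128) = 0.0
y_proj = clip(2.912) = 2.912
Step 4: Evaluate f.
f(0.0, 2.912) = 1.8872


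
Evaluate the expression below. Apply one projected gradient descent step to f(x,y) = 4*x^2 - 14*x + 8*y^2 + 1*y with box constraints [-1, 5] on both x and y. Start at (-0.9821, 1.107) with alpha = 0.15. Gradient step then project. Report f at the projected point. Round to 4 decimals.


Step 1: Compute gradient at (-0.9821, 1.107).
grad_x = 2*4*-0.9821 - 14 = -21.8568
grad_y = 2*8*1.107 + 1 = 18.712
Step 2: Gradient step.
x_raw = -0.9821 - 0.15*-21.8568 = 2.2964
y_raw = 1.107 - 0.15*18.712 = -1.6998
Step 3: Project onto [-1, 5].
x_proj = clip(2.2964) = 2.2964
y_proj = clip(-1.6998) = -1.0
Step 4: Evaluate f.
f(2.2964, -1.0) = -4.0557


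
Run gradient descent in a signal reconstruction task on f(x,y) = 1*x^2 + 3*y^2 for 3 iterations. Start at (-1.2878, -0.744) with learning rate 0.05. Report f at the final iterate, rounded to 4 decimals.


Gradient descent on f(x,y) = 1*x^2 + 3*y^2.
Starting point: (-1.2878, -0.744), alpha = 0.05
Step 1: grad_x = 2*1*-1.2878 = -2.5756, grad_y = 2*3*-0.744 = -4.464
  x_1 = -1.2878 - 0.05*-2.5756 = -1.159
  y_1 = -0.744 - 0.05*-4.464 = -0.5208
Step 2: grad_x = 2*1*-1.159 = -2.318, grad_y = 2*3*-0.5208 = -3.1248
  x_2 = -1.159 - 0.05*-2.318 = -1.0431
  y_2 = -0.5208 - 0.05*-3.1248 = -0.3646
Step 3: grad_x = 2*1*-1.0431 = -2.0862, grad_y = 2*3*-0.3646 = -2.1874
  x_3 = -1.0431 - 0.05*-2.0862 = -0.9388
  y_3 = -0.3646 - 0.05*-2.1874 = -0.2552
f(-0.9388, -0.2552) = 1*(-0.9388)^2 + 3*(-0.2552)^2 = 1.0767


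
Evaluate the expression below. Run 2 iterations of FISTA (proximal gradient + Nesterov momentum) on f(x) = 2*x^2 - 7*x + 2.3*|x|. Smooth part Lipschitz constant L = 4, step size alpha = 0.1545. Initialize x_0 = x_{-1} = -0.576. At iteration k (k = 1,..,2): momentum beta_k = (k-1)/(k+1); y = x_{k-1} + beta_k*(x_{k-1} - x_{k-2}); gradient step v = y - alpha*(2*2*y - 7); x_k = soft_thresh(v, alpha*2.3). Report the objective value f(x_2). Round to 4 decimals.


FISTA on f(x) = 2*x^2 - 7*x + 2.3*|x|
L = 4, alpha = 0.1545
Iteration 1: beta = 0.0, y = -0.576 + 0.0*(-0.576 + 0.576) = -0.576
  grad(y) = -9.304, v = y - alpha*grad = 0.8615
  prox(v) = soft_thresh(0.8615, 0.3554) = 0.5061
Iteration 2: beta = 0.3333, y = 0.5061 + 0.3333*(0.5061 + 0.576) = 0.8668
  grad(y) = -3.5327, v = y - alpha*grad = 1.4126
  prox(v) = soft_thresh(1.4126, 0.3554) = 1.0573
f(x_2) = 2*1.0573^2 - 7*1.0573 + 2.3*|1.0573| = -2.7335


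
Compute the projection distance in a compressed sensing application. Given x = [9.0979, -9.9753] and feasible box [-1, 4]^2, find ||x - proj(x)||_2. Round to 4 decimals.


Project each component onto [-1, 4].
clip(9.0979) = 4.0, clip(-9.9753) = -1.0
Projection = [4.0, -1.0]
Squared diffs: [25.9886, 80.556]
Distance = sqrt(106.5446) = 10.322


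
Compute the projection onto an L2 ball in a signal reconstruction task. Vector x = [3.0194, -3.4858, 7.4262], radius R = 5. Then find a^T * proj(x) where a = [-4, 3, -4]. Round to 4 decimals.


Step 1: Compute ||x|| (intermediates to 6 decimals).
||x|| = sqrt(3.0194^2 + (-3.4858)^2 + 7.4262^2) = 8.741626
Step 2: Project.
Since ||x|| > R, scale = R/||x|| = 5/8.741626 = 0.571976, proj(x) = scale * x
proj(x) = [1.727024, -1.993794, 4.247608]
Step 3: Dot product.
a^T * proj(x) = -4*1.727024 + 3*(-1.993794) - 4*4.247608 = -29.8799


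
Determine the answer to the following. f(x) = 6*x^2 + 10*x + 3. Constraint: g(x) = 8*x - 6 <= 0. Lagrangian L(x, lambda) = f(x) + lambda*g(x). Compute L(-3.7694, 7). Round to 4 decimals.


Step 1: Evaluate f(x).
f(-3.7694) = 6*(-3.7694)^2 + 10*(-3.7694) + 3 = 50.5563
Step 2: Evaluate g(x).
g(-3.7694) = 8*-3.7694 - 6 = -36.1552
Step 3: Compute Lagrangian.
L = 50.5563 + 7*-36.1552 = -202.5301


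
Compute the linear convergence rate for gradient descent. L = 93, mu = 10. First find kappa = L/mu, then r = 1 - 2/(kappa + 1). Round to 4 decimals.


Step 1: Compute the condition number.
kappa = L/mu = 93/10 = 9.3
Step 2: Compute the convergence rate.
r = 1 - 2/(kappa + 1) = 1 - 2*mu/(L + mu) = (L - mu)/(L + mu) = 83/103 = 0.8058


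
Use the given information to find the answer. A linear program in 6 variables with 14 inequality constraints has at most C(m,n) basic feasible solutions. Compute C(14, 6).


Each vertex corresponds to some choice of n active constraints out of m, so the number of vertices is at most C(m, n) = m! / (n!(m-n)!).
m = 14, n = 6
Numerator: 14 * 13 * 12 * 11 * 10 * 9
Denominator: 6! = 720
C(14, 6) = 3003


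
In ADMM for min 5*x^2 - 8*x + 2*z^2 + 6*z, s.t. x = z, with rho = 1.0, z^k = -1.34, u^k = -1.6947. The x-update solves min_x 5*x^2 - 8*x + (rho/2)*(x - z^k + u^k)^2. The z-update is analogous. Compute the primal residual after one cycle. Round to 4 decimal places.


ADMM iteration with rho = 1.0, z^k = -1.34, u^k = -1.6947
Step 1: x-update.
Minimize 5*x^2 - 8*x + (1.0/2)*(x + 1.34 - 1.6947)^2
FOC: (2*5 + 1.0)*x = 8 + 1.0*(-1.34 + 1.6947)
x^{k+1} = 0.7595
Step 2: z-update.
Minimize 2*z^2 + 6*z + (1.0/2)*(0.7595 - z - 1.6947)^2
FOC: (2*2 + 1.0)*z = -6 + 1.0*(0.7595 - 1.6947)
z^{k+1} = -1.387
Step 3: u-update.
u^{k+1} = -1.6947 + 0.7595 + 1.387 = 0.4519
Step 4: Primal residual = |0.7595 + 1.387| = 2.1466


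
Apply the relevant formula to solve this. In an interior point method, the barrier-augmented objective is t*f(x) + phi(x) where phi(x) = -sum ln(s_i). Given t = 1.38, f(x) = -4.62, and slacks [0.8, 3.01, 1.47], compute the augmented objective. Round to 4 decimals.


Step 1: Compute log-barrier.
ln values: [-0.2231, 1.1019, 0.3853]
phi = -(-0.2231 + 1.1019 + 0.3853) = -1.2641
Step 2: Compute augmented objective.
t*f(x) = 1.38*-4.62 = -6.3756
Total = -6.3756 - 1.2641 = -7.6397


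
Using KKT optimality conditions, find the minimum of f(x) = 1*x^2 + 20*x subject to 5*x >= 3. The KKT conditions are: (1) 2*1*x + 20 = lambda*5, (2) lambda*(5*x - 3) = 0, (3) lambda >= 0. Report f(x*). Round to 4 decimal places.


Step 1: Try lambda = 0 (constraint inactive).
x_unc = -20/(2*1) = -10.0
Check: 5*-10.0 = -50.0 < 3 -- violated!
Step 2: Constraint must be active: 5*x = 3
x* = 3/5 = 0.6
lambda = (2*1*0.6 + 20)/5 = 4.24
Step 3: Compute optimal value.
f(x*) = 1*0.6^2 + 20*0.6 = 12.36


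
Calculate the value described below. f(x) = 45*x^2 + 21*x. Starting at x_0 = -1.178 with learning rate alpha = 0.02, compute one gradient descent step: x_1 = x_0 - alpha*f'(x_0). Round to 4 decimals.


We compute the gradient at x_0 and apply the update.
f'(x) = 90*x + 21
f'(-1.178) = 90*-1.178 + 21 = -85.02
x_1 = -1.178 - 0.02*-85.02 = 0.5224


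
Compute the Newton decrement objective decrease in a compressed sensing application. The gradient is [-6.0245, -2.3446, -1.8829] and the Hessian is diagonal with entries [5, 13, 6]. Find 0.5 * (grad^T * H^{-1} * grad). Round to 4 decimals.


Step 1: H is diagonal, so H^(-1) * g = [-1.2049, -0.1804, -0.3138].
Step 2: g^T H^(-1) g = sum_i g_i^2 / H_ii
  = (-6.0245)^2/5 + (-2.3446)^2/13 + (-1.8829)^2/6
  = 7.2589 + 0.4229 + 0.5909 = 8.2727
Step 3: Objective decrease = 0.5 * g^T H^(-1) g = 4.1363


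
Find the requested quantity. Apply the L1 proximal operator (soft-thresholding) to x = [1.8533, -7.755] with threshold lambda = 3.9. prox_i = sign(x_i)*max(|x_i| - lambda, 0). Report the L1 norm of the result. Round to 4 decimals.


Soft-thresholding with lambda = 3.9:
prox(1.8533) = sign(1.8533)*max(|1.8533| - 3.9, 0) = 0.0
prox(-7.755) = sign(-7.755)*max(|-7.755| - 3.9, 0) = -3.855
prox(x) = [0.0, -3.855]
||prox(x)||_1 = 0.0 + 3.855 = 3.855


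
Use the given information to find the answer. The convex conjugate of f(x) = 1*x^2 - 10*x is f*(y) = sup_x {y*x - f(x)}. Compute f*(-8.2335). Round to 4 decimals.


f*(y) = sup_x {y*x - a*x^2 - b*x} = sup_x {(y-b)*x - a*x^2}
FOC: (y - b) - 2a*x = 0 => x* = (y - b)/(2a)
x* = (-8.2335 + 10)/(2*1) = 0.8833
f*(-8.2335) = (y-b)^2/(4a) = (-8.2335 + 10)^2/(4*1)
= 3.1205/4 = 0.7801


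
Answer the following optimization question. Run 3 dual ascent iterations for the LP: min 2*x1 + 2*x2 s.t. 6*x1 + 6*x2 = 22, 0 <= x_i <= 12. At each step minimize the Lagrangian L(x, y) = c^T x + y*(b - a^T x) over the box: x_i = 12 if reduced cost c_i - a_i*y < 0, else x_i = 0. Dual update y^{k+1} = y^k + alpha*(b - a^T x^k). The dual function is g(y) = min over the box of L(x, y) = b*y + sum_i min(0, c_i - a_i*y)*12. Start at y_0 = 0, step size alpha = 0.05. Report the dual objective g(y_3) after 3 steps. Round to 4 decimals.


Dual ascent for LP: min 2*x1 + 2*x2, 6*x1 + 6*x2 = 22, 0 <= x_i <= 12
Step 1: y^k = 0.0, reduced costs: (2.0, 2.0)
  x^k = (0.0, 0.0), subgradient = b - a^T x = 22.0
  y^{k+1} = 0.0 + 0.05*22.0 = 1.1
Step 2: y^k = 1.1, reduced costs: (-4.6, -4.6)
  x^k = (12.0, 12.0), subgradient = b - a^T x = -122.0
  y^{k+1} = 1.1 + 0.05*-122.0 = -5.0
Step 3: y^k = -5.0, reduced costs: (32.0, 32.0)
  x^k = (0.0, 0.0), subgradient = b - a^T x = 22.0
  y^{k+1} = -5.0 + 0.05*22.0 = -3.9
Dual objective at y_3 = -3.9: reduced costs (25.4, 25.4), box minimizer x = (0.0, 0.0)
g(y_3) = b*y + (c1 - a1*y)*x1 + (c2 - a2*y)*x2 = 22*(-3.9) + 25.4*0.0 + 25.4*0.0 = -85.8 + 0.0 + 0.0 = -85.8


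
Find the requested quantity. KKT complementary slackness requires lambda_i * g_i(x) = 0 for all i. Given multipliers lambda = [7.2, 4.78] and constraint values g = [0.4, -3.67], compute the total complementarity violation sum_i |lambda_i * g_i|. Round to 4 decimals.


KKT complementary slackness check:
lambda_1 * g_1 = 7.2 * 0.4 = 2.88
lambda_2 * g_2 = 4.78 * -3.67 = -17.5426
Total violation = 2.88 + 17.5426 = 20.4226


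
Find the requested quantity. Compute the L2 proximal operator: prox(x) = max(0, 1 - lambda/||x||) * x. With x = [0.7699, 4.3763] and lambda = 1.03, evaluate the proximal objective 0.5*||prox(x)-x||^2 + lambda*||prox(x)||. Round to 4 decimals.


Step 1: Compute ||x||.
||x|| = 4.4435
Step 2: Compute scaling factor.
scale = max(0, 1 - 1.03/4.4435) = 0.7682
Step 3: prox(x) = [0.5914, 3.3619]
||prox(x)|| = 3.4135
Step 4: Proximal objective.
0.5*||prox-x||^2 = 0.5305
lambda*||prox|| = 3.5159
Total = 4.0464


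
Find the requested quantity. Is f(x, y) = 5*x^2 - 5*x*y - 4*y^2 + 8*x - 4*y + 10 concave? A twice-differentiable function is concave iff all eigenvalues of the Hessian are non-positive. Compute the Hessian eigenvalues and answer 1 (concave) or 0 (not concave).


The Hessian of f(x,y) = 5*x^2 - 5*x*y - 4*y^2 + 8*x - 4*y + 10 is:
H = [[10, -5], [-5, -8]]
Trace = 10 - 8 = 2
Determinant = 10*-8 - (-5)^2 = -105
Discriminant = (2)^2 - 4*-105 = 424.0
Eigenvalues: lambda_1 = -9.2956, lambda_2 = 11.2956
The function is not concave.

0


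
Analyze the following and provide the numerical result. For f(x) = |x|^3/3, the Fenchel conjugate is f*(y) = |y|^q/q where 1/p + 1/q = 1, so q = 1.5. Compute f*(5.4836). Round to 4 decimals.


The conjugate exponent q satisfies 1/p + 1/q = 1.
p = 3, so q = 3/(3 - 1) = 1.5
|y|^q = 5.4836^1.5 = 12.841
f*(5.4836) = 12.841 / 1.5 = 8.5607


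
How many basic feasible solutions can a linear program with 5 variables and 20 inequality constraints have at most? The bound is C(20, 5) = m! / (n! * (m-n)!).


Each vertex corresponds to some choice of n active constraints out of m, so the number of vertices is at most C(m, n) = m! / (n!(m-n)!).
m = 20, n = 5
Numerator: 20 * 19 * 18 * 17 * 16
Denominator: 5! = 120
C(20, 5) = 15504


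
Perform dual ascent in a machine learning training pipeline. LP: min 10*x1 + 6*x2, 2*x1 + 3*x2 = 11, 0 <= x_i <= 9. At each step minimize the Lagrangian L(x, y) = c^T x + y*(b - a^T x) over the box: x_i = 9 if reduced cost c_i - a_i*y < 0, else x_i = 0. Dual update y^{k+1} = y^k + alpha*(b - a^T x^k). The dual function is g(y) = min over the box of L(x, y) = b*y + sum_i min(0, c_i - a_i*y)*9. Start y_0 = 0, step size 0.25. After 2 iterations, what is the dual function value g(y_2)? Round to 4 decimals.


Dual ascent for LP: min 10*x1 + 6*x2, 2*x1 + 3*x2 = 11, 0 <= x_i <= 9
Step 1: y^k = 0.0, reduced costs: (10.0, 6.0)
  x^k = (0.0, 0.0), subgradient = b - a^T x = 11.0
  y^{k+1} = 0.0 + 0.25*11.0 = 2.75
Step 2: y^k = 2.75, reduced costs: (4.5, -2.25)
  x^k = (0.0, 9.0), subgradient = b - a^T x = -16.0
  y^{k+1} = 2.75 + 0.25*-16.0 = -1.25
Dual objective at y_2 = -1.25: reduced costs (12.5, 9.75), box minimizer x = (0.0, 0.0)
g(y_2) = b*y + (c1 - a1*y)*x1 + (c2 - a2*y)*x2 = 11*(-1.25) + 12.5*0.0 + 9.75*0.0 = -13.75 + 0.0 + 0.0 = -13.75


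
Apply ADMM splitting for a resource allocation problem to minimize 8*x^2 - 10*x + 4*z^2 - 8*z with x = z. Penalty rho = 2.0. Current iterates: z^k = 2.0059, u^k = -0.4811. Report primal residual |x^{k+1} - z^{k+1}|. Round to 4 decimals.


ADMM iteration with rho = 2.0, z^k = 2.0059, u^k = -0.4811
Step 1: x-update.
Minimize 8*x^2 - 10*x + (2.0/2)*(x - 2.0059 - 0.4811)^2
FOC: (2*8 + 2.0)*x = 10 + 2.0*(2.0059 + 0.4811)
x^{k+1} = 0.8319
Step 2: z-update.
Minimize 4*z^2 - 8*z + (2.0/2)*(0.8319 - z - 0.4811)^2
FOC: (2*4 + 2.0)*z = 8 + 2.0*(0.8319 - 0.4811)
z^{k+1} = 0.8702
Step 3: u-update.
u^{k+1} = -0.4811 + 0.8319 - 0.8702 = -0.5194
Step 4: Primal residual = |0.8319 - 0.8702| = 0.0383


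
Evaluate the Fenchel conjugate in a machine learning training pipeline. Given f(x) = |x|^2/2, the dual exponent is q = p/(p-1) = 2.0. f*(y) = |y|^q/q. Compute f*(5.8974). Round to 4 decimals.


The conjugate exponent q satisfies 1/p + 1/q = 1.
p = 2, so q = 2/(2 - 1) = 2.0
|y|^q = 5.8974^2.0 = 34.7793
f*(5.8974) = 34.7793 / 2.0 = 17.3897


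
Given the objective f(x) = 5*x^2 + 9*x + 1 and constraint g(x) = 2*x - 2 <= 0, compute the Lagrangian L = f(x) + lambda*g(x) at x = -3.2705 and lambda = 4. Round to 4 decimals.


Step 1: Evaluate f(x).
f(-3.2705) = 5*(-3.2705)^2 + 9*(-3.2705) + 1 = 25.0464
Step 2: Evaluate g(x).
g(-3.2705) = 2*-3.2705 - 2 = -8.541
Step 3: Compute Lagrangian.
L = 25.0464 + 4*-8.541 = -9.1176


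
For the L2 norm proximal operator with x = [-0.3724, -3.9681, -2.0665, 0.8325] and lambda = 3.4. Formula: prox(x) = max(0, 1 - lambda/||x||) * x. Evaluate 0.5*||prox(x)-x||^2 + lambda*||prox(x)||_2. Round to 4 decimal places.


Step 1: Compute ||x||.
||x|| = 4.566
Step 2: Compute scaling factor.
scale = max(0, 1 - 3.4/4.566) = 0.2554
Step 3: prox(x) = [-0.0951, -1.0133, -0.5277, 0.2126]
||prox(x)|| = 1.166
Step 4: Proximal objective.
0.5*||prox-x||^2 = 5.78
lambda*||prox|| = 3.9644
Total = 9.7443


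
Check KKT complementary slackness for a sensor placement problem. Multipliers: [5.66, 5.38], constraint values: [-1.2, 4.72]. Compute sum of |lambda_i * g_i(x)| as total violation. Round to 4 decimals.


KKT complementary slackness check:
lambda_1 * g_1 = 5.66 * -1.2 = -6.792
lambda_2 * g_2 = 5.38 * 4.72 = 25.3936
Total violation = 6.792 + 25.3936 = 32.1856


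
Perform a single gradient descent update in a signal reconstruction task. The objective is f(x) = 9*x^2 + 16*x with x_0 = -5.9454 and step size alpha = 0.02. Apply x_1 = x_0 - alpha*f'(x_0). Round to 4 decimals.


We compute the gradient at x_0 and apply the update.
f'(x) = 18*x + 16
f'(-5.9454) = 18*-5.9454 + 16 = -91.0172
x_1 = -5.9454 - 0.02*-91.0172 = -4.1251


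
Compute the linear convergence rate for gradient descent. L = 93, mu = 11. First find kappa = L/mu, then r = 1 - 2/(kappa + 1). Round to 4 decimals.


Step 1: Compute the condition number.
kappa = L/mu = 93/11 = 8.4545
Step 2: Compute the convergence rate.
r = 1 - 2/(kappa + 1) = 1 - 2*mu/(L + mu) = (L - mu)/(L + mu) = 82/104 = 0.7885


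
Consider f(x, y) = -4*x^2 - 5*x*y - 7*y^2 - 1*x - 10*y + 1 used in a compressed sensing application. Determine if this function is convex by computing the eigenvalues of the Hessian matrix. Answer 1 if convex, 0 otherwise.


The Hessian of f(x,y) = -4*x^2 - 5*x*y - 7*y^2 - 1*x - 10*y + 1 is:
H = [[-8, -5], [-5, -14]]
Trace = -8 - 14 = -22
Determinant = -8*-14 - (-5)^2 = 87
Discriminant = (-22)^2 - 4*87 = 136.0
Eigenvalues: lambda_1 = -16.831, lambda_2 = -5.169
The function is not convex.

0


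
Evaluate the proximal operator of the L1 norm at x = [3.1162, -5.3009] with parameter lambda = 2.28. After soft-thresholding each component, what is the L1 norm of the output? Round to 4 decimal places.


Soft-thresholding with lambda = 2.28:
prox(3.1162) = sign(3.1162)*max(|3.1162| - 2.28, 0) = 0.8362
prox(-5.3009) = sign(-5.3009)*max(|-5.3009| - 2.28, 0) = -3.0209
prox(x) = [0.8362, -3.0209]
||prox(x)||_1 = 0.8362 + 3.0209 = 3.8571


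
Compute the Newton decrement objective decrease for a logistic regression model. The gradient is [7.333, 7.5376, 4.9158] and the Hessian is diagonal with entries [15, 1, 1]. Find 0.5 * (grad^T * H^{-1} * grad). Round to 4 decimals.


Step 1: H is diagonal, so H^(-1) * g = [0.4889, 7.5376, 4.9158].
Step 2: g^T H^(-1) g = sum_i g_i^2 / H_ii
  = (7.333)^2/15 + (7.5376)^2/1 + (4.9158)^2/1
  = 3.5849 + 56.8154 + 24.1651 = 84.5654
Step 3: Objective decrease = 0.5 * g^T H^(-1) g = 42.2827


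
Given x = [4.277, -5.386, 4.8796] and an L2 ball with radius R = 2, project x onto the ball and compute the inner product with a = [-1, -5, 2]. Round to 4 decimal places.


Step 1: Compute ||x|| (intermediates to 6 decimals).
||x|| = sqrt(4.277^2 + (-5.386)^2 + 4.8796^2) = 8.432806
Step 2: Project.
Since ||x|| > R, scale = R/||x|| = 2/8.432806 = 0.237169, proj(x) = scale * x
proj(x) = [1.014372, -1.277392, 1.15729]
Step 3: Dot product.
a^T * proj(x) = -1*1.014372 - 5*(-1.277392) + 2*1.15729 = 7.6872
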